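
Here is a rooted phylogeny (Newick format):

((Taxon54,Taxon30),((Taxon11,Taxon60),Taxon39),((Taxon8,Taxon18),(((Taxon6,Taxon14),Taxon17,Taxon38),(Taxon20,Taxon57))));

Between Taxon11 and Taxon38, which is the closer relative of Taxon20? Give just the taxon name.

Taxon38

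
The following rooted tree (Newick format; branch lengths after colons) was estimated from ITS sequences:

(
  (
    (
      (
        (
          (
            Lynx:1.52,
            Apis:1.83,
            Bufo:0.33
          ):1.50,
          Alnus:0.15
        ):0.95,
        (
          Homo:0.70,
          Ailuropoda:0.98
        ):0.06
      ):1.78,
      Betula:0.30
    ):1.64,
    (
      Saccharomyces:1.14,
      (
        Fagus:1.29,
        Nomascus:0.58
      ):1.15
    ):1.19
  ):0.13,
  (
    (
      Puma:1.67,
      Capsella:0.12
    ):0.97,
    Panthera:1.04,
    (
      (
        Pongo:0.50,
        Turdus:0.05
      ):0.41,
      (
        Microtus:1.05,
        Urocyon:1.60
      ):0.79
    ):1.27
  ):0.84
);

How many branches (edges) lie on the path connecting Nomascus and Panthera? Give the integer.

6

The MRCA of Nomascus and Panthera is the root of the tree.
From Nomascus up to that node: 4 branches. From Panthera up to the same node: 2 branches. Total: 4 + 2 = 6.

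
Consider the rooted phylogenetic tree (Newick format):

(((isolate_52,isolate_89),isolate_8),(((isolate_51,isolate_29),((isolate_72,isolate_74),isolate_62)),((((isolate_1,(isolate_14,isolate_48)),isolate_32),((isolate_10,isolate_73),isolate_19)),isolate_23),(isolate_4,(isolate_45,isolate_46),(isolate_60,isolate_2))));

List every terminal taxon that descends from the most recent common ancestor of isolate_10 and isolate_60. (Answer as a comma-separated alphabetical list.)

isolate_1, isolate_10, isolate_14, isolate_19, isolate_2, isolate_23, isolate_29, isolate_32, isolate_4, isolate_45, isolate_46, isolate_48, isolate_51, isolate_60, isolate_62, isolate_72, isolate_73, isolate_74

Tracing isolate_10: it sits inside (isolate_10,isolate_73).
Tracing isolate_60: it sits inside (isolate_60,isolate_2).
The smallest clade enclosing both is (((isolate_51,isolate_29),((isolate_72,isolate_74),isolate_62)),((((isolate_1,(isolate_14,isolate_48)),isolate_32),((isolate_10,isolate_73),isolate_19)),isolate_23),(isolate_4,(isolate_45,isolate_46),(isolate_60,isolate_2))); the answer is its 18 terminal taxa in alphabetical order.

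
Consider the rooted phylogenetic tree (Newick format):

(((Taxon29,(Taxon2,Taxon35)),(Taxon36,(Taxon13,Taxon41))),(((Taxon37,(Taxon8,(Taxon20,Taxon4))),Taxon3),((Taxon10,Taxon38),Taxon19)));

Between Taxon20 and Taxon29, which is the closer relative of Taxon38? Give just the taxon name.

The MRCA of Taxon38 and Taxon20 subtends (((Taxon37,(Taxon8,(Taxon20,Taxon4))),Taxon3),((Taxon10,Taxon38),Taxon19)) (8 taxa).
The MRCA of Taxon38 and Taxon29 is the root, subtending the entire tree (14 taxa).
The first is nested inside the second, so Taxon38 shares a more recent common ancestor with Taxon20.

Taxon20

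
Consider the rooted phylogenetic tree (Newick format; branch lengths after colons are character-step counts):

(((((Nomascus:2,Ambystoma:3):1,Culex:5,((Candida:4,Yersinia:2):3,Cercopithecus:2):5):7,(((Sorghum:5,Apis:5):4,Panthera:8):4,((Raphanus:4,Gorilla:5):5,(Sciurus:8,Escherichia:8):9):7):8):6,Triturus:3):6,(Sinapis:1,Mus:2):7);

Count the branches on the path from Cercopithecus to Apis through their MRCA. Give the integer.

The MRCA of Cercopithecus and Apis is the node subtending (((Nomascus,Ambystoma),Culex,((Candida,Yersinia),Cercopithecus)),(((Sorghum,Apis),Panthera),((Raphanus,Gorilla),(Sciurus,Escherichia)))).
From Cercopithecus up to that node: 3 branches. From Apis up to the same node: 4 branches. Total: 3 + 4 = 7.

7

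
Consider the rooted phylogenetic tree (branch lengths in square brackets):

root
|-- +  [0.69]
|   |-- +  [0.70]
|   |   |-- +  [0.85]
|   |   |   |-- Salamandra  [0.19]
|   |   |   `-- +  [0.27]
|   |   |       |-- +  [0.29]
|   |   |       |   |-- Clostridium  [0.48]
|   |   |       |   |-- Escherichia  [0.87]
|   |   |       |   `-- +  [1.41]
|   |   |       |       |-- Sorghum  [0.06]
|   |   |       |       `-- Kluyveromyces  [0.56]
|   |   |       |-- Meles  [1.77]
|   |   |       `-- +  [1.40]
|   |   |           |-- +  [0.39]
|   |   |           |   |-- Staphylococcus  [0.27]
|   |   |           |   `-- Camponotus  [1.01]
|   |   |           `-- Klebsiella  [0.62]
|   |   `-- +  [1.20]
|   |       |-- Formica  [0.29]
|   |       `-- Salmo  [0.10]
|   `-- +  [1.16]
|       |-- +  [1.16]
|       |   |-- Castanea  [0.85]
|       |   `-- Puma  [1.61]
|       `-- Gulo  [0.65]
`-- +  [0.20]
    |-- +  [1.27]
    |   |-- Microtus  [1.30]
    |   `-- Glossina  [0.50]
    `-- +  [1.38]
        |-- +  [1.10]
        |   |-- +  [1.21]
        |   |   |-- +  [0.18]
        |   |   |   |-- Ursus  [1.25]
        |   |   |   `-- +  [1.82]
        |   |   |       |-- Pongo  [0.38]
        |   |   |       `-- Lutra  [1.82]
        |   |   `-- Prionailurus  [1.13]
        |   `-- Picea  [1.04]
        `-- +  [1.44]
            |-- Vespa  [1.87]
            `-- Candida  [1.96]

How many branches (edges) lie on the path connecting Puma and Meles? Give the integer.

7

The MRCA of Puma and Meles is the node subtending (((Salamandra,((Clostridium,Escherichia,(Sorghum,Kluyveromyces)),Meles,((Staphylococcus,Camponotus),Klebsiella))),(Formica,Salmo)),((Castanea,Puma),Gulo)).
From Puma up to that node: 3 branches. From Meles up to the same node: 4 branches. Total: 3 + 4 = 7.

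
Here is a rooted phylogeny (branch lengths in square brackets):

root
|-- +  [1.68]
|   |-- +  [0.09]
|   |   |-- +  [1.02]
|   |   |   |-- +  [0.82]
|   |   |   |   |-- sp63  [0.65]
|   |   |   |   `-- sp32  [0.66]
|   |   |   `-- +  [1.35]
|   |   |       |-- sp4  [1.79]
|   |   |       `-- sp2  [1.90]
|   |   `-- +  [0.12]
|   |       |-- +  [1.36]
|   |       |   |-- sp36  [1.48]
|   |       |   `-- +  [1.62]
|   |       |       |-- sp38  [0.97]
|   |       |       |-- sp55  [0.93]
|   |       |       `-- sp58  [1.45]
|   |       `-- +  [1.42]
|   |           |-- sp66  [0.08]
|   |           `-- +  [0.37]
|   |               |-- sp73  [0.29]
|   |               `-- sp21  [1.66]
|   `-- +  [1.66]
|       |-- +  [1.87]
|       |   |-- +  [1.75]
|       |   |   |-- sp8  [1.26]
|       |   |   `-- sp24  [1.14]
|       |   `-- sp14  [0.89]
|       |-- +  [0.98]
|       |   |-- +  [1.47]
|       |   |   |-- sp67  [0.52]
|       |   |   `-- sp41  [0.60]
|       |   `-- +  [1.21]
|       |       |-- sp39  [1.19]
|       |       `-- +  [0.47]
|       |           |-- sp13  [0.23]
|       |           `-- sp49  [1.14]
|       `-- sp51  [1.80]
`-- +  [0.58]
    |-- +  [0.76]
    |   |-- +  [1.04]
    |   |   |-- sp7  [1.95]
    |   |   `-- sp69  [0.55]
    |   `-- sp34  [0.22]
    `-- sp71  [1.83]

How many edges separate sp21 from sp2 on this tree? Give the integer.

7

The MRCA of sp21 and sp2 is the node subtending (((sp63,sp32),(sp4,sp2)),((sp36,(sp38,sp55,sp58)),(sp66,(sp73,sp21)))).
From sp21 up to that node: 4 branches. From sp2 up to the same node: 3 branches. Total: 4 + 3 = 7.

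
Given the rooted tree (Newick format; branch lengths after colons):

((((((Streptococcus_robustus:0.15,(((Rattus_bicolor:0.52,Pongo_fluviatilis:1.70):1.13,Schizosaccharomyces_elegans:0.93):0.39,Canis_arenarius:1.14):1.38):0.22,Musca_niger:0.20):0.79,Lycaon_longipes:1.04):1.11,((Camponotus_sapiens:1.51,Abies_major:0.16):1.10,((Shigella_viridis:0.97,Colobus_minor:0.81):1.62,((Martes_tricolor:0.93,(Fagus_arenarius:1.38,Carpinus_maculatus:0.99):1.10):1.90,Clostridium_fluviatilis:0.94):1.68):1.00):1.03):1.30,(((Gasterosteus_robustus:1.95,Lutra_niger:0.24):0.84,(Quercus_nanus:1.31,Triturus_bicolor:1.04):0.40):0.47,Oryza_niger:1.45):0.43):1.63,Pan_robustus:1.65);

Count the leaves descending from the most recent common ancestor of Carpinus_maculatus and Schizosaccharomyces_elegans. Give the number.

15

The MRCA of Carpinus_maculatus and Schizosaccharomyces_elegans is the node subtending ((((Streptococcus_robustus,(((Rattus_bicolor,Pongo_fluviatilis),Schizosaccharomyces_elegans),Canis_arenarius)),Musca_niger),Lycaon_longipes),((Camponotus_sapiens,Abies_major),((Shigella_viridis,Colobus_minor),((Martes_tricolor,(Fagus_arenarius,Carpinus_maculatus)),Clostridium_fluviatilis)))).
That clade contains 15 terminal taxa: Abies_major, Camponotus_sapiens, Canis_arenarius, Carpinus_maculatus, Clostridium_fluviatilis, Colobus_minor, Fagus_arenarius, Lycaon_longipes, Martes_tricolor, Musca_niger, Pongo_fluviatilis, Rattus_bicolor, Schizosaccharomyces_elegans, Shigella_viridis, Streptococcus_robustus.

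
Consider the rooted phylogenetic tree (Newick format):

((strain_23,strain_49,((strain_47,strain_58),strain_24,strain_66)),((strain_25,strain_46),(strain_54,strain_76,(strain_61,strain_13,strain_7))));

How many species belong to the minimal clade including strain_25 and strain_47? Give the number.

13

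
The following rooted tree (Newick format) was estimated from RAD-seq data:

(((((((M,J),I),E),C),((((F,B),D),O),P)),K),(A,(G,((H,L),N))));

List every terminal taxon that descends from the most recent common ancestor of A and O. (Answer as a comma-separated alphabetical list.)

Tracing A: it sits inside (A,(G,((H,L),N))).
Tracing O: it sits inside (((F,B),D),O).
The smallest clade enclosing both is the whole tree (their MRCA is the root), so the answer is all 16 tips in alphabetical order.

A, B, C, D, E, F, G, H, I, J, K, L, M, N, O, P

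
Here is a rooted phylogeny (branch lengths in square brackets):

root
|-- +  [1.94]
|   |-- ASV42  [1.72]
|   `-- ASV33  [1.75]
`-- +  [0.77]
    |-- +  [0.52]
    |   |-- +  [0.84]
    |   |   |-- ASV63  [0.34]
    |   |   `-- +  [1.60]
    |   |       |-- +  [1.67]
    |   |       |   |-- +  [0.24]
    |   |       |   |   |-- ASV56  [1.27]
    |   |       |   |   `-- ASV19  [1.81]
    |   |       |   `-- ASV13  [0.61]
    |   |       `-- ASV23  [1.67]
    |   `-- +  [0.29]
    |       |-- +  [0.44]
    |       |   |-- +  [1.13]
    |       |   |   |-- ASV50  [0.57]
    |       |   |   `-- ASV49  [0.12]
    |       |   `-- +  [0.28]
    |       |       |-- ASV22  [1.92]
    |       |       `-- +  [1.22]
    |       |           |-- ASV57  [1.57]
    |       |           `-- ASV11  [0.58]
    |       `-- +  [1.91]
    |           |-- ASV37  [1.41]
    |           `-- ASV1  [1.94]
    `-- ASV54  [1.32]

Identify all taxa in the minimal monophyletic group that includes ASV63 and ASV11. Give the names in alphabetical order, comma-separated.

ASV1, ASV11, ASV13, ASV19, ASV22, ASV23, ASV37, ASV49, ASV50, ASV56, ASV57, ASV63

Tracing ASV63: it sits inside (ASV63,(((ASV56,ASV19),ASV13),ASV23)).
Tracing ASV11: it sits inside (ASV57,ASV11).
The smallest clade enclosing both is ((ASV63,(((ASV56,ASV19),ASV13),ASV23)),(((ASV50,ASV49),(ASV22,(ASV57,ASV11))),(ASV37,ASV1))); the answer is its 12 terminal taxa in alphabetical order.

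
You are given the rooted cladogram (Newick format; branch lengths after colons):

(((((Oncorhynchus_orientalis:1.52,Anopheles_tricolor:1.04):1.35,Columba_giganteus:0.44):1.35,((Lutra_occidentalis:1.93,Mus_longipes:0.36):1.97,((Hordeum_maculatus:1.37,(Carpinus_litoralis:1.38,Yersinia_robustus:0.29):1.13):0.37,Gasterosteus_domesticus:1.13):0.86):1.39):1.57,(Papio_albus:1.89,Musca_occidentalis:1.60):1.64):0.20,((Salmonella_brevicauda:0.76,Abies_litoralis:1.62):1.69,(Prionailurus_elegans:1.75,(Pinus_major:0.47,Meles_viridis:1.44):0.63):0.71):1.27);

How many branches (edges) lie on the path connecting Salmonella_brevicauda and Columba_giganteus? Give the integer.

The MRCA of Salmonella_brevicauda and Columba_giganteus is the root of the tree.
From Salmonella_brevicauda up to that node: 3 branches. From Columba_giganteus up to the same node: 4 branches. Total: 3 + 4 = 7.

7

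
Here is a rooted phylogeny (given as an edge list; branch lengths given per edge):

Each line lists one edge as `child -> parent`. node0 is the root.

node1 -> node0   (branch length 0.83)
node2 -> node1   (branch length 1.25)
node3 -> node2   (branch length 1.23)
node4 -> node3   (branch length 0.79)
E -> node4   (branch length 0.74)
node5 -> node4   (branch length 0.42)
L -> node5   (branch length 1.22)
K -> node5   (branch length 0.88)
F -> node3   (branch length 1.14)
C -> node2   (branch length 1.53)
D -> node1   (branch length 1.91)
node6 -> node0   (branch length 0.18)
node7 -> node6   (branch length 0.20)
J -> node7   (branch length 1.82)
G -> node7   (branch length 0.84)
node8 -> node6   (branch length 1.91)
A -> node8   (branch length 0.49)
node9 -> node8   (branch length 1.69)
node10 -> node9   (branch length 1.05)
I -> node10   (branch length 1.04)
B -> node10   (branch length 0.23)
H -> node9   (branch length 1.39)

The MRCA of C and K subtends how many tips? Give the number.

The MRCA of C and K is the node subtending (((E,(L,K)),F),C).
That clade contains 5 terminal taxa: C, E, F, K, L.

5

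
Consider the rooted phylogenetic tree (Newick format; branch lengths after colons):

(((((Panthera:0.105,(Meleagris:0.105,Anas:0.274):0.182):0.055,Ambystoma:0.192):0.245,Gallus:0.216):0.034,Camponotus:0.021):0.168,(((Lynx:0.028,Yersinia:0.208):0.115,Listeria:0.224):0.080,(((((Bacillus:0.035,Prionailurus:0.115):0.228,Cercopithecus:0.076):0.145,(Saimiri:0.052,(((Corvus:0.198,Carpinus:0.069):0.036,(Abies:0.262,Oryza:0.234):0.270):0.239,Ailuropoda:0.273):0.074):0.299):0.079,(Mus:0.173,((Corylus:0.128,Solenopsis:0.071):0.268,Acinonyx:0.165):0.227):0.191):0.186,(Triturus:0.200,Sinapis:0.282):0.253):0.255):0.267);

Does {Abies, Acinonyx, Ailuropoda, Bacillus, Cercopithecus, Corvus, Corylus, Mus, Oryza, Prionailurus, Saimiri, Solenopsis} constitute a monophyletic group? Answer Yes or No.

No

The MRCA of the listed taxa subtends ((((Bacillus,Prionailurus),Cercopithecus),(Saimiri,(((Corvus,Carpinus),(Abies,Oryza)),Ailuropoda))),(Mus,((Corylus,Solenopsis),Acinonyx))).
That clade also contains Carpinus, which is not in the proposed group, so the group is not monophyletic.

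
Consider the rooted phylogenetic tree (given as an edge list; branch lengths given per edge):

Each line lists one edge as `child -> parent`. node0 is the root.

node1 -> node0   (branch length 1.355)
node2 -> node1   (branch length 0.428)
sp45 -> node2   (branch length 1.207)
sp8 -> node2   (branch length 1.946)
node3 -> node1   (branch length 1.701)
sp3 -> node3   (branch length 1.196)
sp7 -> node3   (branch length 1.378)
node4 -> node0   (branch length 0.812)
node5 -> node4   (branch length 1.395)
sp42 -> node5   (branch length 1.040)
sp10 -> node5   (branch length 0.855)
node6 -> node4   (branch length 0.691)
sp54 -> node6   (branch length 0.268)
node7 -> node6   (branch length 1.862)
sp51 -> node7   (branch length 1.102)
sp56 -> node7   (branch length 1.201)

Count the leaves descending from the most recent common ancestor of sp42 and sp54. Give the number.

The MRCA of sp42 and sp54 is the node subtending ((sp42,sp10),(sp54,(sp51,sp56))).
That clade contains 5 terminal taxa: sp10, sp42, sp51, sp54, sp56.

5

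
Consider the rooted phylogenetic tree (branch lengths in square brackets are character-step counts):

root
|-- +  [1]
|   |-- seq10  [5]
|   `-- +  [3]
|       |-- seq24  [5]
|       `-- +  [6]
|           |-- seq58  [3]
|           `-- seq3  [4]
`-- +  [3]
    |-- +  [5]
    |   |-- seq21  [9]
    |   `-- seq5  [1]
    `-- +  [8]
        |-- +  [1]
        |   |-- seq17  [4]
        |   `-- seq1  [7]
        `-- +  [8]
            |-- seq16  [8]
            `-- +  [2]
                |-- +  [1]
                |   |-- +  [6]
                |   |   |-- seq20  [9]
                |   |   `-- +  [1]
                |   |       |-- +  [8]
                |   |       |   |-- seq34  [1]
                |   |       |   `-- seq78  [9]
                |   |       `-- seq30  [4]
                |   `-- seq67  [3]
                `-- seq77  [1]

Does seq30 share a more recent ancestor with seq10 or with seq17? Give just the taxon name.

The MRCA of seq30 and seq17 subtends ((seq17,seq1),(seq16,(((seq20,((seq34,seq78),seq30)),seq67),seq77))) (9 taxa).
The MRCA of seq30 and seq10 is the root, subtending the entire tree (15 taxa).
The first is nested inside the second, so seq30 shares a more recent common ancestor with seq17.

seq17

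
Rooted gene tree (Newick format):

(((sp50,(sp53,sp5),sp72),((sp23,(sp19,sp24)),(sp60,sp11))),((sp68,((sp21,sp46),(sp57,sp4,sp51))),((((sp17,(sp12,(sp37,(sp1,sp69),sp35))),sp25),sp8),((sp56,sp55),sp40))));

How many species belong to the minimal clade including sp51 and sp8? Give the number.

The MRCA of sp51 and sp8 is the node subtending ((sp68,((sp21,sp46),(sp57,sp4,sp51))),((((sp17,(sp12,(sp37,(sp1,sp69),sp35))),sp25),sp8),((sp56,sp55),sp40))).
That clade contains 17 terminal taxa: sp1, sp12, sp17, sp21, sp25, sp35, sp37, sp4, sp40, sp46, sp51, sp55, sp56, sp57, sp68, sp69, sp8.

17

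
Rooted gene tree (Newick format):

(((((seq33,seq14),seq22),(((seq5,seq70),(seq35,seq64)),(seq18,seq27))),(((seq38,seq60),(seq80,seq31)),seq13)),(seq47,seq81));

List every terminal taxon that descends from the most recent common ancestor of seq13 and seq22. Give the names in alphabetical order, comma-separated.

Tracing seq13: it sits inside (((seq38,seq60),(seq80,seq31)),seq13).
Tracing seq22: it sits inside ((seq33,seq14),seq22).
The smallest clade enclosing both is ((((seq33,seq14),seq22),(((seq5,seq70),(seq35,seq64)),(seq18,seq27))),(((seq38,seq60),(seq80,seq31)),seq13)); the answer is its 14 terminal taxa in alphabetical order.

seq13, seq14, seq18, seq22, seq27, seq31, seq33, seq35, seq38, seq5, seq60, seq64, seq70, seq80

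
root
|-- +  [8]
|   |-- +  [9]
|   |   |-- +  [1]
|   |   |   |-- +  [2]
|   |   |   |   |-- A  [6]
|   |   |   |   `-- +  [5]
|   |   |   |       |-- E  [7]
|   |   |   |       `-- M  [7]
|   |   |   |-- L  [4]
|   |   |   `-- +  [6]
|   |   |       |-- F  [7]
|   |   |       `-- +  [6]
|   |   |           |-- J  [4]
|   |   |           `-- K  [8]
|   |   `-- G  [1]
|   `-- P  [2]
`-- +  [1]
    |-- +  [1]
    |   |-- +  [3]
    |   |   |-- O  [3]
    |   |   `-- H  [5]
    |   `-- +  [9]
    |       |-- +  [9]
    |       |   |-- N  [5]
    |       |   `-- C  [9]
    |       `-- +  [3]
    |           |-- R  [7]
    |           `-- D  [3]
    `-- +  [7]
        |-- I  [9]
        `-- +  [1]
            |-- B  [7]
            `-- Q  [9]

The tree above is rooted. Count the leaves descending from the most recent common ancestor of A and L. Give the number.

The MRCA of A and L is the node subtending ((A,(E,M)),L,(F,(J,K))).
That clade contains 7 terminal taxa: A, E, F, J, K, L, M.

7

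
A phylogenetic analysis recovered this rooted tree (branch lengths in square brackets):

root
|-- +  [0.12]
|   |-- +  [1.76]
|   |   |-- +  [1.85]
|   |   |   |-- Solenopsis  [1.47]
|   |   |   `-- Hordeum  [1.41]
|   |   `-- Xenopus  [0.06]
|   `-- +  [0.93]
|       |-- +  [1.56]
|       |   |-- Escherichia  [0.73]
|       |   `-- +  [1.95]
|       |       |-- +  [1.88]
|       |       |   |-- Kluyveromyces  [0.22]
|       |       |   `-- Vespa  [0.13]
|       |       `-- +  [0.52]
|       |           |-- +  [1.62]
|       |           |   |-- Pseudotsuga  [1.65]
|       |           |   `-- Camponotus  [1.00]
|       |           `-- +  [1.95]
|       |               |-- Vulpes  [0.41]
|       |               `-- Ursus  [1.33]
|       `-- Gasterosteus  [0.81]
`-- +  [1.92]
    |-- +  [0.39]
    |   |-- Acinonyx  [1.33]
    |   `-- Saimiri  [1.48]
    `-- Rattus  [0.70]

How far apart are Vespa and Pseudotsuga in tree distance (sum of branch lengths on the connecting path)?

5.80

The path runs Vespa → … → MRCA → … → Pseudotsuga; the MRCA is the node subtending ((Kluyveromyces,Vespa),((Pseudotsuga,Camponotus),(Vulpes,Ursus))).
Branch lengths along that path: 0.13 + 1.88 + 0.52 + 1.62 + 1.65 = 5.80.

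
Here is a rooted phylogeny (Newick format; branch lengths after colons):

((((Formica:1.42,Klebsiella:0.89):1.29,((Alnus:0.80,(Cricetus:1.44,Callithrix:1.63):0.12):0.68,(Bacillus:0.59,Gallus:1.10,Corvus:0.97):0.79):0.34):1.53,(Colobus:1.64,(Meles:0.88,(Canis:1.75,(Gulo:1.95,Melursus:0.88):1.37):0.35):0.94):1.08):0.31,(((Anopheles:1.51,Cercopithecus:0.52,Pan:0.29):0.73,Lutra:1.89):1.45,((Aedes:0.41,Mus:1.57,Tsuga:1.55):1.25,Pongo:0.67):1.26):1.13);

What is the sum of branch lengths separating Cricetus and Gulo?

The path runs Cricetus → … → MRCA → … → Gulo; the MRCA is the node subtending (((Formica,Klebsiella),((Alnus,(Cricetus,Callithrix)),(Bacillus,Gallus,Corvus))),(Colobus,(Meles,(Canis,(Gulo,Melursus))))).
Branch lengths along that path: 1.44 + 0.12 + 0.68 + 0.34 + 1.53 + 1.08 + 0.94 + 0.35 + 1.37 + 1.95 = 9.80.

9.80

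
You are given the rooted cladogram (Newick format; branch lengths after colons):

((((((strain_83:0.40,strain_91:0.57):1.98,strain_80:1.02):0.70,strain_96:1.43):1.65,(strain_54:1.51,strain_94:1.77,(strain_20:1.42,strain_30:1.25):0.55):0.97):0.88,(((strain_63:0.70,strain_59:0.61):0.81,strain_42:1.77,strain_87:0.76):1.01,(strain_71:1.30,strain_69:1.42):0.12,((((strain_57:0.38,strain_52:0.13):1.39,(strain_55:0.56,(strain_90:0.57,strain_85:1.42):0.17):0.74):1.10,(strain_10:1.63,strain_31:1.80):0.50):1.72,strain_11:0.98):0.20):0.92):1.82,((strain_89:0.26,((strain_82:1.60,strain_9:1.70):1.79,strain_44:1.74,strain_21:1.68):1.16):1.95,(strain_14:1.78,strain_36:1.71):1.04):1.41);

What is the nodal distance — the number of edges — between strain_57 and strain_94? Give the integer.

The MRCA of strain_57 and strain_94 is the node subtending (((((strain_83,strain_91),strain_80),strain_96),(strain_54,strain_94,(strain_20,strain_30))),(((strain_63,strain_59),strain_42,strain_87),(strain_71,strain_69),((((strain_57,strain_52),(strain_55,(strain_90,strain_85))),(strain_10,strain_31)),strain_11))).
From strain_57 up to that node: 6 branches. From strain_94 up to the same node: 3 branches. Total: 6 + 3 = 9.

9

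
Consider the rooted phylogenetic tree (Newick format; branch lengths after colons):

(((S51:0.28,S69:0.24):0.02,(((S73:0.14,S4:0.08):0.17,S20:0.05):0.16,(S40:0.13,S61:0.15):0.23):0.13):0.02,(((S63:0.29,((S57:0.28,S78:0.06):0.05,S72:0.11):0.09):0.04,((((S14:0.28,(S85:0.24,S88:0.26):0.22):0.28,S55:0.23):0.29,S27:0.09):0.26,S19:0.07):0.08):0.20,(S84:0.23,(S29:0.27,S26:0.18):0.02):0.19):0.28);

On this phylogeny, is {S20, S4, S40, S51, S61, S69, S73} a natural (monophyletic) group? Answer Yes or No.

Yes

The most recent common ancestor of these taxa subtends ((S51,S69),(((S73,S4),S20),(S40,S61))).
That clade has exactly 7 tips — every listed taxon and nothing else — so the group is monophyletic.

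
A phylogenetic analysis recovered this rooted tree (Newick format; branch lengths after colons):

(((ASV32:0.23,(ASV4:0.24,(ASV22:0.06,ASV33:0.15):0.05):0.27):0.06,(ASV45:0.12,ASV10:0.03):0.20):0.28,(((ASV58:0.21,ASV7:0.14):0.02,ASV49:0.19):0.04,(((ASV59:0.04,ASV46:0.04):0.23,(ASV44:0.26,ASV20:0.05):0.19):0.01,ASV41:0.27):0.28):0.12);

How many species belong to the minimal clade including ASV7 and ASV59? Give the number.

The MRCA of ASV7 and ASV59 is the node subtending (((ASV58,ASV7),ASV49),(((ASV59,ASV46),(ASV44,ASV20)),ASV41)).
That clade contains 8 terminal taxa: ASV20, ASV41, ASV44, ASV46, ASV49, ASV58, ASV59, ASV7.

8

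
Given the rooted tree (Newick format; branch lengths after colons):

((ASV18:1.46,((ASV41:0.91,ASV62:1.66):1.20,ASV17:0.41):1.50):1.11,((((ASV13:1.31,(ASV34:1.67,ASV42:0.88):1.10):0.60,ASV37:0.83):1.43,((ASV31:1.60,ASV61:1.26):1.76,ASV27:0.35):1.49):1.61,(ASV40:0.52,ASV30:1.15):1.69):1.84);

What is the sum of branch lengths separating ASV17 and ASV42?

The path runs ASV17 → … → MRCA → … → ASV42; the MRCA is the root of the tree.
Branch lengths along that path: 0.41 + 1.50 + 1.11 + 1.84 + 1.61 + 1.43 + 0.60 + 1.10 + 0.88 = 10.48.

10.48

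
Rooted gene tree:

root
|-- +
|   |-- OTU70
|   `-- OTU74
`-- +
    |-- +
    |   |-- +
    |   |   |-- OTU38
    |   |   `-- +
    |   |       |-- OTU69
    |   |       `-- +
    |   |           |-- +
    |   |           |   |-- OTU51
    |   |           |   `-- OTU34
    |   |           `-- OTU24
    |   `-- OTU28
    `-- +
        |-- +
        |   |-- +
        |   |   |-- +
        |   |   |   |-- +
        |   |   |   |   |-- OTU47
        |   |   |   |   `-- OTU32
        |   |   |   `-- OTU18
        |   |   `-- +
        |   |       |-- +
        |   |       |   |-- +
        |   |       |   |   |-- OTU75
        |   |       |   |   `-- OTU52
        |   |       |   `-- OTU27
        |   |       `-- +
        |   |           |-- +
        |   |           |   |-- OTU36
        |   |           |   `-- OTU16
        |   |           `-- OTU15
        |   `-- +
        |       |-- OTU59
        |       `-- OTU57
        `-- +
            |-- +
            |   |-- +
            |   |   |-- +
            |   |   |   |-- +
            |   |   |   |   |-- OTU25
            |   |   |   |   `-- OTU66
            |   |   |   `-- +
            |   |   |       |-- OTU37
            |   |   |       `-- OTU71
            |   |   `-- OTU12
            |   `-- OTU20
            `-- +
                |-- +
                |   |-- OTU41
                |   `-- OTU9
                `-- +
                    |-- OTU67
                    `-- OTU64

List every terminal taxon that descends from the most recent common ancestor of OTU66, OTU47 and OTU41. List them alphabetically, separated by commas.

OTU12, OTU15, OTU16, OTU18, OTU20, OTU25, OTU27, OTU32, OTU36, OTU37, OTU41, OTU47, OTU52, OTU57, OTU59, OTU64, OTU66, OTU67, OTU71, OTU75, OTU9

Tracing OTU66: it sits inside (OTU25,OTU66).
Tracing OTU47: it sits inside (OTU47,OTU32).
Tracing OTU41: it sits inside (OTU41,OTU9).
The smallest clade enclosing all 3 is (((((OTU47,OTU32),OTU18),(((OTU75,OTU52),OTU27),((OTU36,OTU16),OTU15))),(OTU59,OTU57)),(((((OTU25,OTU66),(OTU37,OTU71)),OTU12),OTU20),((OTU41,OTU9),(OTU67,OTU64)))); the answer is its 21 terminal taxa in alphabetical order.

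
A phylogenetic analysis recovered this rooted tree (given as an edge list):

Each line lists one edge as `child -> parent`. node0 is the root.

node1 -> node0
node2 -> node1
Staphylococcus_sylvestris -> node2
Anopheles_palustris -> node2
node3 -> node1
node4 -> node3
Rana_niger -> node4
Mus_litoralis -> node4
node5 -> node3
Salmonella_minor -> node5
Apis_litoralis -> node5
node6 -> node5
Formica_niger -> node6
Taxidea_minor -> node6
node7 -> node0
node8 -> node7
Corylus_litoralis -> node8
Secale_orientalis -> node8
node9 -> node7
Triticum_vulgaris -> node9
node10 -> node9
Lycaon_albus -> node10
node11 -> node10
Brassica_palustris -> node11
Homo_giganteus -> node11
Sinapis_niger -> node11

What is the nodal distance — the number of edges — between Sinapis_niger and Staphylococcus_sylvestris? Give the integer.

8

The MRCA of Sinapis_niger and Staphylococcus_sylvestris is the root of the tree.
From Sinapis_niger up to that node: 5 branches. From Staphylococcus_sylvestris up to the same node: 3 branches. Total: 5 + 3 = 8.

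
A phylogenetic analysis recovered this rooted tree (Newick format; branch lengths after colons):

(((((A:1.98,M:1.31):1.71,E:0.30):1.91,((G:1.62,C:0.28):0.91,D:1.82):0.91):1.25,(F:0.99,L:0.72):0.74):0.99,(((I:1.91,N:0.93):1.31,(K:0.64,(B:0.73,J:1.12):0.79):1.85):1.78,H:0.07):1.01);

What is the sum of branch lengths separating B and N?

5.61

The path runs B → … → MRCA → … → N; the MRCA is the node subtending ((I,N),(K,(B,J))).
Branch lengths along that path: 0.73 + 0.79 + 1.85 + 1.31 + 0.93 = 5.61.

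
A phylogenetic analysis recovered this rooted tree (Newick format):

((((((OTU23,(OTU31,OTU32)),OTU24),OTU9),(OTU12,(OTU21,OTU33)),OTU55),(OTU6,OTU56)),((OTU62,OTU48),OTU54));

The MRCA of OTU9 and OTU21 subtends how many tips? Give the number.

9

The MRCA of OTU9 and OTU21 is the node subtending ((((OTU23,(OTU31,OTU32)),OTU24),OTU9),(OTU12,(OTU21,OTU33)),OTU55).
That clade contains 9 terminal taxa: OTU12, OTU21, OTU23, OTU24, OTU31, OTU32, OTU33, OTU55, OTU9.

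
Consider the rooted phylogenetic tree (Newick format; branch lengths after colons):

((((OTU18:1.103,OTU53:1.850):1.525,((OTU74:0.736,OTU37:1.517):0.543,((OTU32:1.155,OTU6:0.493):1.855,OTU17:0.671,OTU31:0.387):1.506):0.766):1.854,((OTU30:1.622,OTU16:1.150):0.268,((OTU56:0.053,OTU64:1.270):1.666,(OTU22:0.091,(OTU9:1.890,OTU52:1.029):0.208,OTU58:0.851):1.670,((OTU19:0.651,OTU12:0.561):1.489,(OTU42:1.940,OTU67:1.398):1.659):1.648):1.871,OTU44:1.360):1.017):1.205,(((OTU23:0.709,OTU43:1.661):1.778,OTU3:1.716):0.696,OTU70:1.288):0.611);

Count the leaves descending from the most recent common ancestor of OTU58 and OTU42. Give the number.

The MRCA of OTU58 and OTU42 is the node subtending ((OTU56,OTU64),(OTU22,(OTU9,OTU52),OTU58),((OTU19,OTU12),(OTU42,OTU67))).
That clade contains 10 terminal taxa: OTU12, OTU19, OTU22, OTU42, OTU52, OTU56, OTU58, OTU64, OTU67, OTU9.

10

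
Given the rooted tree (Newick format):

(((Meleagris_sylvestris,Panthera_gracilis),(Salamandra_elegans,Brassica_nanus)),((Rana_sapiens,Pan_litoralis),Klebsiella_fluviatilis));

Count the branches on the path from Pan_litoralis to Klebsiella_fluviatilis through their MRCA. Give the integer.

3

The MRCA of Pan_litoralis and Klebsiella_fluviatilis is the node subtending ((Rana_sapiens,Pan_litoralis),Klebsiella_fluviatilis).
From Pan_litoralis up to that node: 2 branches. From Klebsiella_fluviatilis up to the same node: 1 branch. Total: 2 + 1 = 3.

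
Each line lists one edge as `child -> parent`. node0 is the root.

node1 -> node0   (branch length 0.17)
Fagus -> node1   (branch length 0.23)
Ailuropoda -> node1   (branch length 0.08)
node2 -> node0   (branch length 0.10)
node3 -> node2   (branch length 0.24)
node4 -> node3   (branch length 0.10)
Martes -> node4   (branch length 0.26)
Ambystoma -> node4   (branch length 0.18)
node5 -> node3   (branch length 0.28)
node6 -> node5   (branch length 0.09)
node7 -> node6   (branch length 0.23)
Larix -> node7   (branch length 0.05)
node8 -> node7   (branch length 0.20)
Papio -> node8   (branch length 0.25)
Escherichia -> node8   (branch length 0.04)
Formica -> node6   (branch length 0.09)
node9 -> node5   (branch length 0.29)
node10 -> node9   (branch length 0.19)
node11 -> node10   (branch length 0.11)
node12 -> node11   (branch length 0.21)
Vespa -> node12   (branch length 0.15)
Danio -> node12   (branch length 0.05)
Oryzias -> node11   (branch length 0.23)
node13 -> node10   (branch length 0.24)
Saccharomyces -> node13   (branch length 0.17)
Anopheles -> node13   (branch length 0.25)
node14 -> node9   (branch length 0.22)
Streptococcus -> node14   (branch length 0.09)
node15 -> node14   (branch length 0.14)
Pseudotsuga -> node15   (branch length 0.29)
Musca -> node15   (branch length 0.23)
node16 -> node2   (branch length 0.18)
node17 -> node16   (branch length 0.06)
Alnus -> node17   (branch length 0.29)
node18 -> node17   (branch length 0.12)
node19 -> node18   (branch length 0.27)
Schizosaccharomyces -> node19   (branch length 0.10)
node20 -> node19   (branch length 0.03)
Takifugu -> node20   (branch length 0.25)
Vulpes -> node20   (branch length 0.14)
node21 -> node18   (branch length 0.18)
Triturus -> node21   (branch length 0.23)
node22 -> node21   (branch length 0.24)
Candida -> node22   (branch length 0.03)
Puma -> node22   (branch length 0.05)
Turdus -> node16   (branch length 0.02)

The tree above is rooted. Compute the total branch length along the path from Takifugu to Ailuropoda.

1.26

The path runs Takifugu → … → MRCA → … → Ailuropoda; the MRCA is the root of the tree.
Branch lengths along that path: 0.25 + 0.03 + 0.27 + 0.12 + 0.06 + 0.18 + 0.10 + 0.17 + 0.08 = 1.26.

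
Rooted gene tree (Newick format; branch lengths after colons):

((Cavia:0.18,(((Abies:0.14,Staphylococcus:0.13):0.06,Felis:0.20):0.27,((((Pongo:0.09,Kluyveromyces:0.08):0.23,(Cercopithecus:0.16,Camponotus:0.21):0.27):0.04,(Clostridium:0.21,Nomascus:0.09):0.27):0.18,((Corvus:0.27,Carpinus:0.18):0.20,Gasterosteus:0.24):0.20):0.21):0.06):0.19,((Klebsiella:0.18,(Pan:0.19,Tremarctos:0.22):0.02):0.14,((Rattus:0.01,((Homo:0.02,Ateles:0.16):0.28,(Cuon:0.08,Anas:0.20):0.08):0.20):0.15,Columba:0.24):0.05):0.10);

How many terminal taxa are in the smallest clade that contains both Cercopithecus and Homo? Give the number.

The MRCA of Cercopithecus and Homo is the root, so the clade is the entire tree.
That clade contains 22 terminal taxa: Abies, Anas, Ateles, Camponotus, Carpinus, Cavia, Cercopithecus, Clostridium, Columba, Corvus, Cuon, Felis, Gasterosteus, Homo, Klebsiella, Kluyveromyces, Nomascus, Pan, Pongo, Rattus, Staphylococcus, Tremarctos.

22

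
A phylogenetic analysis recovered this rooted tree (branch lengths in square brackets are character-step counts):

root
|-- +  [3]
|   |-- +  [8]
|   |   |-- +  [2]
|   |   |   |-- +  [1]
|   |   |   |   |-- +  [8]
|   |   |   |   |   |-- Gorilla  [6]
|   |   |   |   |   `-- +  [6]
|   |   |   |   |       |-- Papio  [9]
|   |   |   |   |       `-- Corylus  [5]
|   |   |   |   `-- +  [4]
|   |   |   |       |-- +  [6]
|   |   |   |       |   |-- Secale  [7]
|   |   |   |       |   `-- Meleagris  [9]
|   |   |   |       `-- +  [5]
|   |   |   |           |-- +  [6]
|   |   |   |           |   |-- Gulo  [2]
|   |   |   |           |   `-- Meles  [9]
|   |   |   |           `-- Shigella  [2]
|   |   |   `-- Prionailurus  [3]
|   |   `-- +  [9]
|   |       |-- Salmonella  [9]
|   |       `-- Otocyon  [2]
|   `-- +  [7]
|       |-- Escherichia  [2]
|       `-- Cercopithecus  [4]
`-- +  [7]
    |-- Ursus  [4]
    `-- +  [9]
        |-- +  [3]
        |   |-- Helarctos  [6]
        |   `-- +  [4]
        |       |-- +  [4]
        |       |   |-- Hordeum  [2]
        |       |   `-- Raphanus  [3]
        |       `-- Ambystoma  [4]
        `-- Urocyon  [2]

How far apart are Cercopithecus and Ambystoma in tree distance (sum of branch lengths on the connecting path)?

41

The path runs Cercopithecus → … → MRCA → … → Ambystoma; the MRCA is the root of the tree.
Branch lengths along that path: 4 + 7 + 3 + 7 + 9 + 3 + 4 + 4 = 41.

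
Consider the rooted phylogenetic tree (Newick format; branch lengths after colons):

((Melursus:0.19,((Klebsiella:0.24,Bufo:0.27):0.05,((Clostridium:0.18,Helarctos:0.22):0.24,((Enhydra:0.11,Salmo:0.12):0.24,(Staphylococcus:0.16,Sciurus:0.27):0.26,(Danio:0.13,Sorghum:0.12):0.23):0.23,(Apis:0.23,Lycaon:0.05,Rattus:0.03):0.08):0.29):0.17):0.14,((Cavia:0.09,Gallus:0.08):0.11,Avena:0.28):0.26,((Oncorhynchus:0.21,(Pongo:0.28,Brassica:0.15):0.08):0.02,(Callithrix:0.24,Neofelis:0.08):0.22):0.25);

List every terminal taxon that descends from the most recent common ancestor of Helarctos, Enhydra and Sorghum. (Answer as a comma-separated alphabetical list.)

Tracing Helarctos: it sits inside (Clostridium,Helarctos).
Tracing Enhydra: it sits inside (Enhydra,Salmo).
Tracing Sorghum: it sits inside (Danio,Sorghum).
The smallest clade enclosing all 3 is ((Clostridium,Helarctos),((Enhydra,Salmo),(Staphylococcus,Sciurus),(Danio,Sorghum)),(Apis,Lycaon,Rattus)); the answer is its 11 terminal taxa in alphabetical order.

Apis, Clostridium, Danio, Enhydra, Helarctos, Lycaon, Rattus, Salmo, Sciurus, Sorghum, Staphylococcus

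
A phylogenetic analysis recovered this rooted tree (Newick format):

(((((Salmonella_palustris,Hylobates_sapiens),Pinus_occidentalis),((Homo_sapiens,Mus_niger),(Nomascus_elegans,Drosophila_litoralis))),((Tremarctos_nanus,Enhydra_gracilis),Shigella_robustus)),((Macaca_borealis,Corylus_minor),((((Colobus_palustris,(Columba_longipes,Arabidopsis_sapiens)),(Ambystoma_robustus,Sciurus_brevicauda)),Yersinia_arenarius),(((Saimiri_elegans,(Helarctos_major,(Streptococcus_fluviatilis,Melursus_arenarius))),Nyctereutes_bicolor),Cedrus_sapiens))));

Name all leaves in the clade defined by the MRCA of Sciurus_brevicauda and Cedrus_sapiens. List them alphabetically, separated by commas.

Ambystoma_robustus, Arabidopsis_sapiens, Cedrus_sapiens, Colobus_palustris, Columba_longipes, Helarctos_major, Melursus_arenarius, Nyctereutes_bicolor, Saimiri_elegans, Sciurus_brevicauda, Streptococcus_fluviatilis, Yersinia_arenarius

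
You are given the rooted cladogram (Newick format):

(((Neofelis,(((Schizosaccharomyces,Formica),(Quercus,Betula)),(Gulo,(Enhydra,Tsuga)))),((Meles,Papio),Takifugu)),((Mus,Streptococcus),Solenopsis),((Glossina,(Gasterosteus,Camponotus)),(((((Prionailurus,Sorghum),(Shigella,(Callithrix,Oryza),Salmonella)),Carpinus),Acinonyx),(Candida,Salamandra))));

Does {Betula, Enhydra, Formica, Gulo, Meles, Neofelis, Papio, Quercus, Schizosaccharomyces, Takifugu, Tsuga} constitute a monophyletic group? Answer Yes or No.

The most recent common ancestor of these taxa subtends ((Neofelis,(((Schizosaccharomyces,Formica),(Quercus,Betula)),(Gulo,(Enhydra,Tsuga)))),((Meles,Papio),Takifugu)).
That clade has exactly 11 tips — every listed taxon and nothing else — so the group is monophyletic.

Yes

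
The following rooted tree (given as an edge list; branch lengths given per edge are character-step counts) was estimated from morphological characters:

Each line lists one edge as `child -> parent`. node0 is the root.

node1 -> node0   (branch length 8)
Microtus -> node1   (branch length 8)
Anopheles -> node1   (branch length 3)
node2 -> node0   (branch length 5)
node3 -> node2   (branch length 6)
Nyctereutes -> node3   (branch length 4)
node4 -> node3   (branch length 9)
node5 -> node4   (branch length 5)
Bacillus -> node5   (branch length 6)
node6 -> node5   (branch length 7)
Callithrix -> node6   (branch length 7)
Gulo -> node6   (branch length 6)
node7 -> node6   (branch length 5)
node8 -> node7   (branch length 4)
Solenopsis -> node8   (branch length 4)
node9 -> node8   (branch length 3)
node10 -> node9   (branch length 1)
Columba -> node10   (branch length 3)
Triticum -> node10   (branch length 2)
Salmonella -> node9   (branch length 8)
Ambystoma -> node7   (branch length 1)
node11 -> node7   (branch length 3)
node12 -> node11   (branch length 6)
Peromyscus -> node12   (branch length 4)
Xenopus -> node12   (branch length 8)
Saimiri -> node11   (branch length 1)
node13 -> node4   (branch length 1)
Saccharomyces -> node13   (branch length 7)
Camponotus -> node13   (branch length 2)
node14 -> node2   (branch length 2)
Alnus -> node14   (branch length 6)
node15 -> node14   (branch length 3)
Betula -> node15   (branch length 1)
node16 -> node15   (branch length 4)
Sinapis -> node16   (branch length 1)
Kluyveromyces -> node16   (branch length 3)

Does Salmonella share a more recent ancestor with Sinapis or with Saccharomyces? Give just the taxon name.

Saccharomyces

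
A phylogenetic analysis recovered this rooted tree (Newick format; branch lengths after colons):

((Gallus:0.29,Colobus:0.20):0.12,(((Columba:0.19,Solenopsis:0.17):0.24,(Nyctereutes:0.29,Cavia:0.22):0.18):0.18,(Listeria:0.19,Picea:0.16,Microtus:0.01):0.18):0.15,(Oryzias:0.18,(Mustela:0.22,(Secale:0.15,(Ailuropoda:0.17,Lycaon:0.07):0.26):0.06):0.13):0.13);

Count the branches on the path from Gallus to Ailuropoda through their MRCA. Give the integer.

7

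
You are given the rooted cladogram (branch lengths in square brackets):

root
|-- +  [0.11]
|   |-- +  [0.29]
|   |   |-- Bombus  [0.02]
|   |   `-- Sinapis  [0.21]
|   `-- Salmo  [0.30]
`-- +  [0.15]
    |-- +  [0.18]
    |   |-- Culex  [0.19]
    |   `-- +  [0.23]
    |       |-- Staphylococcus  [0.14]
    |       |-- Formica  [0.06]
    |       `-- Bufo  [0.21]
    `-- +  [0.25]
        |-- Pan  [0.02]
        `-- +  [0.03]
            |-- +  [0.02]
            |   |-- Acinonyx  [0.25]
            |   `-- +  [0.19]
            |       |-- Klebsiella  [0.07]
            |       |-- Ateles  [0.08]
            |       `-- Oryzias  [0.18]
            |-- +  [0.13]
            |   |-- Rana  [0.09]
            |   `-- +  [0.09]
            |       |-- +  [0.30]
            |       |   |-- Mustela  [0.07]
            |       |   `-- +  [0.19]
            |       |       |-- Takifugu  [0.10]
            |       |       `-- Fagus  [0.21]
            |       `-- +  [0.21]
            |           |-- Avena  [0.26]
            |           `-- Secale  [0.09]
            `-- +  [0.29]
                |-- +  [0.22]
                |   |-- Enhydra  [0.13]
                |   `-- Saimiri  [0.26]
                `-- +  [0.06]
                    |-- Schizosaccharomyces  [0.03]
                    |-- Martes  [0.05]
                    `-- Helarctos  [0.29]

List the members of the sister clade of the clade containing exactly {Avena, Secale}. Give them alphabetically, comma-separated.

The clade containing exactly {Avena, Secale} attaches to the tree at the node subtending ((Mustela,(Takifugu,Fagus)),(Avena,Secale)).
The other lineage descending from that same node — the sister group — is (Mustela,(Takifugu,Fagus)); its 3 tips in alphabetical order are the answer.

Fagus, Mustela, Takifugu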